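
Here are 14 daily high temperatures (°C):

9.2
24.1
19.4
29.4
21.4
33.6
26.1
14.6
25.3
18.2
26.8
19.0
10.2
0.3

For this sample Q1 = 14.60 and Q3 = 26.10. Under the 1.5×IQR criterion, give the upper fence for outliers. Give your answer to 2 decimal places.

43.35

IQR = Q3 − Q1 = 26.10 − 14.60 = 11.50.
Lower fence = Q1 − 1.5·IQR = 14.60 − 17.25 = -2.65.
Upper fence = Q3 + 1.5·IQR = 26.10 + 17.25 = 43.35.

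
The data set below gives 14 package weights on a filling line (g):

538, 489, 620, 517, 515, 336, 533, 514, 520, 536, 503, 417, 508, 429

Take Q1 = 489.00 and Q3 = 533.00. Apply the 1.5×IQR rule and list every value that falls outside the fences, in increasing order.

336, 417, 620

IQR = Q3 − Q1 = 533.00 − 489.00 = 44.00.
Lower fence = Q1 − 1.5·IQR = 489.00 − 66.00 = 423.00.
Upper fence = Q3 + 1.5·IQR = 533.00 + 66.00 = 599.00.
336 < 423.00 → outlier.
417 < 423.00 → outlier.
620 > 599.00 → outlier.
All remaining values lie within [423.00, 599.00].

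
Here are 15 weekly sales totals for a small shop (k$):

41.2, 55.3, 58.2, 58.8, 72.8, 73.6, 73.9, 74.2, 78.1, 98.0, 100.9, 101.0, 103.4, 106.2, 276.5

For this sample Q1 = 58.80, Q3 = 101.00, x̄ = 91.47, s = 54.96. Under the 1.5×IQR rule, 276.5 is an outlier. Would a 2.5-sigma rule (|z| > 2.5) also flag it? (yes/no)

z = (276.5 − 91.47) / 54.96 = 3.37.
|z| = 3.37 > 2.5.

yes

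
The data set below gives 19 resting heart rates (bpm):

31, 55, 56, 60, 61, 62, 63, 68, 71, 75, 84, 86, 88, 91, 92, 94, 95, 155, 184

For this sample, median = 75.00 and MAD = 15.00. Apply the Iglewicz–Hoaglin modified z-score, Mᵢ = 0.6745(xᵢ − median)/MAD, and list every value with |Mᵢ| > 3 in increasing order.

155, 184

|Mᵢ| > 3 ⇔ |xᵢ − 75.00| > 3·15.00/0.6745 = 66.72.
So outliers lie outside [8.28, 141.72].
155: M = 3.60 → outlier.
184: M = 4.90 → outlier.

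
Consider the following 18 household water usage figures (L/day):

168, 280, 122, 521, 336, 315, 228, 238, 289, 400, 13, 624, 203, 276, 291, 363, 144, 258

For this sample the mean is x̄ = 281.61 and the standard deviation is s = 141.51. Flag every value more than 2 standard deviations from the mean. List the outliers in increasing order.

624

Cutoffs at x̄ ± 2s: 281.61 ± 2·141.51 = [-1.41, 564.63].
624: z = 2.42, |z| > 2 → outlier.
Every other value lies within [-1.41, 564.63].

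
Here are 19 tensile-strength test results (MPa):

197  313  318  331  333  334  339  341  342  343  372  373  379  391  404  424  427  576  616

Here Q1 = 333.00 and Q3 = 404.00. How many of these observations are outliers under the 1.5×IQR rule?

IQR = 71.00; fences at 333.00 − 106.50 = 226.50 and 404.00 + 106.50 = 510.50.
Outside the cutoffs: 197, 576, 616.

3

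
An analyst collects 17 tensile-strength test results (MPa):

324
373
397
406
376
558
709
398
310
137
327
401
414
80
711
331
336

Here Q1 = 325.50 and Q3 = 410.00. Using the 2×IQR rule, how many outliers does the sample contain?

IQR = 84.50; fences at 325.50 − 169.00 = 156.50 and 410.00 + 169.00 = 579.00.
Outside the cutoffs: 80, 137, 709, 711.

4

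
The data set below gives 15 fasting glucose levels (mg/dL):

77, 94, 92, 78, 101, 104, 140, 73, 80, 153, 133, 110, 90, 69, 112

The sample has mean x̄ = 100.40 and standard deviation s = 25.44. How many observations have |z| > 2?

Cutoffs: x̄ ± 2s = [49.52, 151.28].
Outside the cutoffs: 153.

1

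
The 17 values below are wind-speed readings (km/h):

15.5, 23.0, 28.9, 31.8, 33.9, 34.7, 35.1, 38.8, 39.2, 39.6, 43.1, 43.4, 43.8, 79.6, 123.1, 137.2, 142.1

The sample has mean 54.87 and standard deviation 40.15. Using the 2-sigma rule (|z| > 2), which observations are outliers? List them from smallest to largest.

Cutoffs at x̄ ± 2s: 54.87 ± 2·40.15 = [-25.43, 135.17].
137.2: z = 2.05, |z| > 2 → outlier.
142.1: z = 2.17, |z| > 2 → outlier.
Every other value lies within [-25.43, 135.17].

137.2, 142.1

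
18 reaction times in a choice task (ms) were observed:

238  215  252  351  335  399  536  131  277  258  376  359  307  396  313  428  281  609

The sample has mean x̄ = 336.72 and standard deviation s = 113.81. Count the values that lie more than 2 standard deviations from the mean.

Cutoffs: x̄ ± 2s = [109.10, 564.34].
Outside the cutoffs: 609.

1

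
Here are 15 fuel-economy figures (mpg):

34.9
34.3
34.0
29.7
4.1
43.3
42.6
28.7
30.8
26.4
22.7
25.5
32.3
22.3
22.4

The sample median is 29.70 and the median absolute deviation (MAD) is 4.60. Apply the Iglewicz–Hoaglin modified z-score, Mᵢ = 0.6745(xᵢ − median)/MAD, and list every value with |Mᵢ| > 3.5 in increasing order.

|Mᵢ| > 3.5 ⇔ |xᵢ − 29.70| > 3.5·4.60/0.6745 = 23.87.
So outliers lie outside [5.83, 53.57].
4.1: M = -3.75 → outlier.

4.1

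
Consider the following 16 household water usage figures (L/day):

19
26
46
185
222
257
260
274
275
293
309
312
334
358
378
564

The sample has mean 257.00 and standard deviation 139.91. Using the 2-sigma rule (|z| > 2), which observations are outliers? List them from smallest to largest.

Cutoffs at x̄ ± 2s: 257.00 ± 2·139.91 = [-22.82, 536.82].
564: z = 2.19, |z| > 2 → outlier.
Every other value lies within [-22.82, 536.82].

564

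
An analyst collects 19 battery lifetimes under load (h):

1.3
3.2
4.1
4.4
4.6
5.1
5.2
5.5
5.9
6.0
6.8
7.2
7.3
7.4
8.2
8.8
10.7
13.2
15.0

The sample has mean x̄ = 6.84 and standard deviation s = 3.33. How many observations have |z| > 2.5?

0

Cutoffs: x̄ ± 2.5s = [-1.485, 15.165].
Every value lies within the cutoffs.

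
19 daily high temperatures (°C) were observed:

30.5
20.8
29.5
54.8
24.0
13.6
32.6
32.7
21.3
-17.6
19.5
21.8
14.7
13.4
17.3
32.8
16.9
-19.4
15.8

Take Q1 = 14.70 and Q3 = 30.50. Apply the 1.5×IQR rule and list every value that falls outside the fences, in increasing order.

IQR = Q3 − Q1 = 30.50 − 14.70 = 15.80.
Lower fence = Q1 − 1.5·IQR = 14.70 − 23.70 = -9.00.
Upper fence = Q3 + 1.5·IQR = 30.50 + 23.70 = 54.20.
-19.4 < -9.00 → outlier.
-17.6 < -9.00 → outlier.
54.8 > 54.20 → outlier.
All remaining values lie within [-9.00, 54.20].

-19.4, -17.6, 54.8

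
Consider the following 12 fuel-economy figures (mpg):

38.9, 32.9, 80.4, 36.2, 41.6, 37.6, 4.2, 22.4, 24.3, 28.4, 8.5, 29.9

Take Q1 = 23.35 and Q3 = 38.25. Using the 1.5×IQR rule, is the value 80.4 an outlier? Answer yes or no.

yes

IQR = Q3 − Q1 = 38.25 − 23.35 = 14.90.
Lower fence = Q1 − 1.5·IQR = 23.35 − 22.35 = 1.00.
Upper fence = Q3 + 1.5·IQR = 38.25 + 22.35 = 60.60.
80.4 lies above the upper fence.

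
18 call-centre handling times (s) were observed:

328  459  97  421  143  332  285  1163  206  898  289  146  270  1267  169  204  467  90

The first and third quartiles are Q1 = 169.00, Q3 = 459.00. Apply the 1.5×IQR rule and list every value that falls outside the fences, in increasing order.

898, 1163, 1267

IQR = Q3 − Q1 = 459.00 − 169.00 = 290.00.
Lower fence = Q1 − 1.5·IQR = 169.00 − 435.00 = -266.00.
Upper fence = Q3 + 1.5·IQR = 459.00 + 435.00 = 894.00.
898 > 894.00 → outlier.
1163 > 894.00 → outlier.
1267 > 894.00 → outlier.
All remaining values lie within [-266.00, 894.00].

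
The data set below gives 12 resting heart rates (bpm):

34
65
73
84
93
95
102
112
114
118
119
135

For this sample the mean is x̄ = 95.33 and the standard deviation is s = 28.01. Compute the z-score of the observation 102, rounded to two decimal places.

z = (102 − 95.33) / 28.01 = 0.24.

0.24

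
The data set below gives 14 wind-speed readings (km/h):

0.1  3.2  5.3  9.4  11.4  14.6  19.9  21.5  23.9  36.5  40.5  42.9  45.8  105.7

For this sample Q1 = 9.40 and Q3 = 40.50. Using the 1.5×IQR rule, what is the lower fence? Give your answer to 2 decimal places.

-37.25

IQR = Q3 − Q1 = 40.50 − 9.40 = 31.10.
Lower fence = Q1 − 1.5·IQR = 9.40 − 46.65 = -37.25.
Upper fence = Q3 + 1.5·IQR = 40.50 + 46.65 = 87.15.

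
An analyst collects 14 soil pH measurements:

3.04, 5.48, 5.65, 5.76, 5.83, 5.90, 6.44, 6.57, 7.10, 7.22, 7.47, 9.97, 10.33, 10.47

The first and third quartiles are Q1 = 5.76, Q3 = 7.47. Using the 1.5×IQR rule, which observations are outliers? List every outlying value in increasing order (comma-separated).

3.04, 10.33, 10.47

IQR = Q3 − Q1 = 7.47 − 5.76 = 1.71.
Lower fence = Q1 − 1.5·IQR = 5.76 − 2.565 = 3.195.
Upper fence = Q3 + 1.5·IQR = 7.47 + 2.565 = 10.035.
3.04 < 3.195 → outlier.
10.33 > 10.035 → outlier.
10.47 > 10.035 → outlier.
All remaining values lie within [3.195, 10.035].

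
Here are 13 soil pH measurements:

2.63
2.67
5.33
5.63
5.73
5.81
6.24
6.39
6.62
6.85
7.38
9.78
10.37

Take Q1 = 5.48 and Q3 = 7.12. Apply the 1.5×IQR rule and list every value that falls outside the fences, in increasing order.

IQR = Q3 − Q1 = 7.12 − 5.48 = 1.64.
Lower fence = Q1 − 1.5·IQR = 5.48 − 2.46 = 3.02.
Upper fence = Q3 + 1.5·IQR = 7.12 + 2.46 = 9.58.
2.63 < 3.02 → outlier.
2.67 < 3.02 → outlier.
9.78 > 9.58 → outlier.
10.37 > 9.58 → outlier.
All remaining values lie within [3.02, 9.58].

2.63, 2.67, 9.78, 10.37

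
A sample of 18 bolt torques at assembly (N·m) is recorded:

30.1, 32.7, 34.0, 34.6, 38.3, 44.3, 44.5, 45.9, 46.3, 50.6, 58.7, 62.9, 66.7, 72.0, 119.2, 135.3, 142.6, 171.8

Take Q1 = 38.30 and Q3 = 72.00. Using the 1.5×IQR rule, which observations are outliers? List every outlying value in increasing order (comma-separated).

135.3, 142.6, 171.8

IQR = Q3 − Q1 = 72.00 − 38.30 = 33.70.
Lower fence = Q1 − 1.5·IQR = 38.30 − 50.55 = -12.25.
Upper fence = Q3 + 1.5·IQR = 72.00 + 50.55 = 122.55.
135.3 > 122.55 → outlier.
142.6 > 122.55 → outlier.
171.8 > 122.55 → outlier.
All remaining values lie within [-12.25, 122.55].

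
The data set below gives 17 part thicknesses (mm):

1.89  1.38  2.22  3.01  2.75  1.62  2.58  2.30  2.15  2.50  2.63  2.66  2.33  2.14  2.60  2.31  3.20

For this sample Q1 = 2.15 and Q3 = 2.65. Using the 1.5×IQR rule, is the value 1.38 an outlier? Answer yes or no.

IQR = Q3 − Q1 = 2.65 − 2.15 = 0.50.
Lower fence = Q1 − 1.5·IQR = 2.15 − 0.75 = 1.40.
Upper fence = Q3 + 1.5·IQR = 2.65 + 0.75 = 3.40.
1.38 lies below the lower fence.

yes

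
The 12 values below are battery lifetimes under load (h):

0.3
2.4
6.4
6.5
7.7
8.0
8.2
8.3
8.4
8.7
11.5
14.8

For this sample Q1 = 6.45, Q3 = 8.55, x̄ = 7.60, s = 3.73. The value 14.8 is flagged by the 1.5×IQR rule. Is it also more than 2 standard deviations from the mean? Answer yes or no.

z = (14.8 − 7.60) / 3.73 = 1.93.
|z| = 1.93 ≤ 2.

no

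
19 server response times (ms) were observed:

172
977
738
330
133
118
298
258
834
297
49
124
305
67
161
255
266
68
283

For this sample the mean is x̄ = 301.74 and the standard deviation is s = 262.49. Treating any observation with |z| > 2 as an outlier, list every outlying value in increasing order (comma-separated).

Cutoffs at x̄ ± 2s: 301.74 ± 2·262.49 = [-223.24, 826.72].
834: z = 2.03, |z| > 2 → outlier.
977: z = 2.57, |z| > 2 → outlier.
Every other value lies within [-223.24, 826.72].

834, 977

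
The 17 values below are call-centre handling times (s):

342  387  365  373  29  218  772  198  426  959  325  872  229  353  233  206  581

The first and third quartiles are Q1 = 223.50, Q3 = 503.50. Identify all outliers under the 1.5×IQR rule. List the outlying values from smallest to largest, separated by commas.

959

IQR = Q3 − Q1 = 503.50 − 223.50 = 280.00.
Lower fence = Q1 − 1.5·IQR = 223.50 − 420.00 = -196.50.
Upper fence = Q3 + 1.5·IQR = 503.50 + 420.00 = 923.50.
959 > 923.50 → outlier.
All remaining values lie within [-196.50, 923.50].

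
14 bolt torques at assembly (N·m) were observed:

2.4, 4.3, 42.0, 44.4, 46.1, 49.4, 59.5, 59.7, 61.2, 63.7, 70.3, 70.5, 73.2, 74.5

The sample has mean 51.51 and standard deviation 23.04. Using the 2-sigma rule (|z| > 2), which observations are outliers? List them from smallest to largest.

2.4, 4.3

Cutoffs at x̄ ± 2s: 51.51 ± 2·23.04 = [5.43, 97.59].
2.4: z = -2.13, |z| > 2 → outlier.
4.3: z = -2.05, |z| > 2 → outlier.
Every other value lies within [5.43, 97.59].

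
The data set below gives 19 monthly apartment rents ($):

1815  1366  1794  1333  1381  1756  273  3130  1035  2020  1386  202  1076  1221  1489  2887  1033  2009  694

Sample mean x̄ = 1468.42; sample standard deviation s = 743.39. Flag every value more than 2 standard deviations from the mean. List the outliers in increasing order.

3130

Cutoffs at x̄ ± 2s: 1468.42 ± 2·743.39 = [-18.36, 2955.20].
3130: z = 2.24, |z| > 2 → outlier.
Every other value lies within [-18.36, 2955.20].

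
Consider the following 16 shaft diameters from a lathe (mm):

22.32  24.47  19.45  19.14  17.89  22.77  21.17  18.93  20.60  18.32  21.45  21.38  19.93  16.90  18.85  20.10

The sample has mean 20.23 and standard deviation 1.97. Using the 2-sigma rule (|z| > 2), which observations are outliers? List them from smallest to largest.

Cutoffs at x̄ ± 2s: 20.23 ± 2·1.97 = [16.29, 24.17].
24.47: z = 2.15, |z| > 2 → outlier.
Every other value lies within [16.29, 24.17].

24.47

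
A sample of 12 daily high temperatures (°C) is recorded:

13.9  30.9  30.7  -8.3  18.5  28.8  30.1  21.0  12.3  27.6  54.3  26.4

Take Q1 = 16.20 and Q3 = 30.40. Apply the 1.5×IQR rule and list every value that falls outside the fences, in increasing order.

IQR = Q3 − Q1 = 30.40 − 16.20 = 14.20.
Lower fence = Q1 − 1.5·IQR = 16.20 − 21.30 = -5.10.
Upper fence = Q3 + 1.5·IQR = 30.40 + 21.30 = 51.70.
-8.3 < -5.10 → outlier.
54.3 > 51.70 → outlier.
All remaining values lie within [-5.10, 51.70].

-8.3, 54.3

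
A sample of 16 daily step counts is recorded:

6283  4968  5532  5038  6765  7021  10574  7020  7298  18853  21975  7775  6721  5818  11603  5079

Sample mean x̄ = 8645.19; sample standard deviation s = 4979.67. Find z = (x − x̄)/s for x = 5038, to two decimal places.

-0.72

z = (5038 − 8645.19) / 4979.67 = -0.72.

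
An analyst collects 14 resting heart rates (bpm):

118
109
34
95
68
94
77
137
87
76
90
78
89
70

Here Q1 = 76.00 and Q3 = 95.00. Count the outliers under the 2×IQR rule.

2

IQR = 19.00; fences at 76.00 − 38.00 = 38.00 and 95.00 + 38.00 = 133.00.
Outside the cutoffs: 34, 137.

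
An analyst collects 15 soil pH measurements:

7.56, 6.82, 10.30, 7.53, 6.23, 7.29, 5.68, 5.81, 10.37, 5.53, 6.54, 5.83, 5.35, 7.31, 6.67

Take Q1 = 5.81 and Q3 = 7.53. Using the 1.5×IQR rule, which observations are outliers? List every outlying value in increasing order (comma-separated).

10.30, 10.37

IQR = Q3 − Q1 = 7.53 − 5.81 = 1.72.
Lower fence = Q1 − 1.5·IQR = 5.81 − 2.58 = 3.23.
Upper fence = Q3 + 1.5·IQR = 7.53 + 2.58 = 10.11.
10.30 > 10.11 → outlier.
10.37 > 10.11 → outlier.
All remaining values lie within [3.23, 10.11].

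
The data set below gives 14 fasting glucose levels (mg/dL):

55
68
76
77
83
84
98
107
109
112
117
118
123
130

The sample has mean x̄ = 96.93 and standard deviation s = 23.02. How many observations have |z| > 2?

0

Cutoffs: x̄ ± 2s = [50.89, 142.97].
Every value lies within the cutoffs.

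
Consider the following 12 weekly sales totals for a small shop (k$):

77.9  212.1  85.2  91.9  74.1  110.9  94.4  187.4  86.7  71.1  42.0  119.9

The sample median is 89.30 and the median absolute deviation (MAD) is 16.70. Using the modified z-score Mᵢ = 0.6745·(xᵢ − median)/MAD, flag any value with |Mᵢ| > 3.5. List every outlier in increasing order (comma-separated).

|Mᵢ| > 3.5 ⇔ |xᵢ − 89.30| > 3.5·16.70/0.6745 = 86.66.
So outliers lie outside [2.64, 175.96].
187.4: M = 3.96 → outlier.
212.1: M = 4.96 → outlier.

187.4, 212.1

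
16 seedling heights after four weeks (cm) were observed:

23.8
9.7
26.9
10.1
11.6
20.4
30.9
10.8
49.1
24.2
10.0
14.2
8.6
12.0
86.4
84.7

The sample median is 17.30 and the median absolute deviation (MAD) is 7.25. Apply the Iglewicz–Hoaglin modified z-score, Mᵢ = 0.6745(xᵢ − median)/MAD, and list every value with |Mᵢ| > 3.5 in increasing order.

84.7, 86.4

|Mᵢ| > 3.5 ⇔ |xᵢ − 17.30| > 3.5·7.25/0.6745 = 37.62.
So outliers lie outside [-20.32, 54.92].
84.7: M = 6.27 → outlier.
86.4: M = 6.43 → outlier.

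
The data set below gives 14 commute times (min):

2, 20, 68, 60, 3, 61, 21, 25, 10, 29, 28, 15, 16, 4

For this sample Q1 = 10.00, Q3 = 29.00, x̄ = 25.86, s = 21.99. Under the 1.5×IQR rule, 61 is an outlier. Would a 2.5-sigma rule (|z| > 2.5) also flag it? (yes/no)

z = (61 − 25.86) / 21.99 = 1.60.
|z| = 1.60 ≤ 2.5.

no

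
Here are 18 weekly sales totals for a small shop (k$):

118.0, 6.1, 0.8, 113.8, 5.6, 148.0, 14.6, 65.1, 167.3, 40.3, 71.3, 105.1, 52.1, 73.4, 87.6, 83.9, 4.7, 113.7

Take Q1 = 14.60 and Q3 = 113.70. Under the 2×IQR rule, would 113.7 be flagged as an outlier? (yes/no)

IQR = Q3 − Q1 = 113.70 − 14.60 = 99.10.
Lower fence = Q1 − 2·IQR = 14.60 − 198.20 = -183.60.
Upper fence = Q3 + 2·IQR = 113.70 + 198.20 = 311.90.
113.7 lies within [-183.60, 311.90].

no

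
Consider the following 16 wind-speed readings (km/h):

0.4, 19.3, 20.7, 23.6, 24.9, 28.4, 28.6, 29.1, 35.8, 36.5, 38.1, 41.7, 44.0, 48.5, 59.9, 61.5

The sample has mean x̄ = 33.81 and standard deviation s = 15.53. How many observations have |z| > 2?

1

Cutoffs: x̄ ± 2s = [2.75, 64.87].
Outside the cutoffs: 0.4.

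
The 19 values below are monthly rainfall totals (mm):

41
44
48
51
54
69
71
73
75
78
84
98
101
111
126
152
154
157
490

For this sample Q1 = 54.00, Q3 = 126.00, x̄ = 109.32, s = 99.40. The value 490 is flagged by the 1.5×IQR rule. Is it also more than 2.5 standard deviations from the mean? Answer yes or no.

yes

z = (490 − 109.32) / 99.40 = 3.83.
|z| = 3.83 > 2.5.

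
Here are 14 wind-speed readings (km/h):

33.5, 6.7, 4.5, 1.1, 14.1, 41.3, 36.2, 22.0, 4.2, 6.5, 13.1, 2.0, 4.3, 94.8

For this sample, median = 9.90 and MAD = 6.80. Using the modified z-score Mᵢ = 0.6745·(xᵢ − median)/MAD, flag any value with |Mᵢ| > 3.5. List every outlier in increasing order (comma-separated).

94.8

|Mᵢ| > 3.5 ⇔ |xᵢ − 9.90| > 3.5·6.80/0.6745 = 35.29.
So outliers lie outside [-25.39, 45.19].
94.8: M = 8.42 → outlier.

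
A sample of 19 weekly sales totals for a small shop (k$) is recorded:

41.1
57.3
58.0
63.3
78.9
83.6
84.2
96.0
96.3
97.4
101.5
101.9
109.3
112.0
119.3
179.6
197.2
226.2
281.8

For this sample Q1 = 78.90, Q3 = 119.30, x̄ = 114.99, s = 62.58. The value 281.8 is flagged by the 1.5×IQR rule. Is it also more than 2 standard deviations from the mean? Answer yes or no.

z = (281.8 − 114.99) / 62.58 = 2.67.
|z| = 2.67 > 2.

yes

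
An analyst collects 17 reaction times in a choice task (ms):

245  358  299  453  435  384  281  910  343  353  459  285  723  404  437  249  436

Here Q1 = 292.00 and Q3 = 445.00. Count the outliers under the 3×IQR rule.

IQR = 153.00; fences at 292.00 − 459.00 = -167.00 and 445.00 + 459.00 = 904.00.
Outside the cutoffs: 910.

1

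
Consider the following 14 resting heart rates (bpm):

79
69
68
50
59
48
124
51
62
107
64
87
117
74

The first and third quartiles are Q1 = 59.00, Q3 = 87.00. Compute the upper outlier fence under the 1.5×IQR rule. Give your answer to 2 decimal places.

129.00

IQR = Q3 − Q1 = 87.00 − 59.00 = 28.00.
Lower fence = Q1 − 1.5·IQR = 59.00 − 42.00 = 17.00.
Upper fence = Q3 + 1.5·IQR = 87.00 + 42.00 = 129.00.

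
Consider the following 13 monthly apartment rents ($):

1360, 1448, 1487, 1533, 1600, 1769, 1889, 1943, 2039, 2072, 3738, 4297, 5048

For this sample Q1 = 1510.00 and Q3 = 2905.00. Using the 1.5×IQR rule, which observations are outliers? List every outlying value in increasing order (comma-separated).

IQR = Q3 − Q1 = 2905.00 − 1510.00 = 1395.00.
Lower fence = Q1 − 1.5·IQR = 1510.00 − 2092.50 = -582.50.
Upper fence = Q3 + 1.5·IQR = 2905.00 + 2092.50 = 4997.50.
5048 > 4997.50 → outlier.
All remaining values lie within [-582.50, 4997.50].

5048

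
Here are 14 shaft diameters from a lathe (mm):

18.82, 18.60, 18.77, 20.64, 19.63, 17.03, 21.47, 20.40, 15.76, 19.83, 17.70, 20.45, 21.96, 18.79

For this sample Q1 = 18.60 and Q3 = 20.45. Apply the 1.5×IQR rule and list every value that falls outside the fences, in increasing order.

15.76

IQR = Q3 − Q1 = 20.45 − 18.60 = 1.85.
Lower fence = Q1 − 1.5·IQR = 18.60 − 2.775 = 15.825.
Upper fence = Q3 + 1.5·IQR = 20.45 + 2.775 = 23.225.
15.76 < 15.825 → outlier.
All remaining values lie within [15.825, 23.225].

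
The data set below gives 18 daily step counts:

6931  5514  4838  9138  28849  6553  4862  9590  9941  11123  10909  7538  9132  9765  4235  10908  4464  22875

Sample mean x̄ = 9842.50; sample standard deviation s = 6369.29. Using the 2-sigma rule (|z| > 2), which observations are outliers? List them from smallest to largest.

Cutoffs at x̄ ± 2s: 9842.50 ± 2·6369.29 = [-2896.08, 22581.08].
22875: z = 2.05, |z| > 2 → outlier.
28849: z = 2.98, |z| > 2 → outlier.
Every other value lies within [-2896.08, 22581.08].

22875, 28849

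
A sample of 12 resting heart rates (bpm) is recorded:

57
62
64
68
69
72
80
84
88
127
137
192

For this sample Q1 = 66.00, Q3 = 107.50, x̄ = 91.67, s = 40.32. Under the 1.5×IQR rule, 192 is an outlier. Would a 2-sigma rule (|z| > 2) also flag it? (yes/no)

z = (192 − 91.67) / 40.32 = 2.49.
|z| = 2.49 > 2.

yes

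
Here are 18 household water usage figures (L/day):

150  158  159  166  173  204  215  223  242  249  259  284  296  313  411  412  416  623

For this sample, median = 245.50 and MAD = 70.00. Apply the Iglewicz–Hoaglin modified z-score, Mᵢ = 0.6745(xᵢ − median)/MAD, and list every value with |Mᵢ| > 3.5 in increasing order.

623

|Mᵢ| > 3.5 ⇔ |xᵢ − 245.50| > 3.5·70.00/0.6745 = 363.23.
So outliers lie outside [-117.73, 608.73].
623: M = 3.64 → outlier.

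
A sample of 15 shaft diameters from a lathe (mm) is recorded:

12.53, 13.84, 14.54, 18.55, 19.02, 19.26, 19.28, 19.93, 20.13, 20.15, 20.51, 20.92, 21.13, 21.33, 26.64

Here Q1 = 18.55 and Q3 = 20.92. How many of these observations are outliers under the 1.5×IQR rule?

IQR = 2.37; fences at 18.55 − 3.555 = 14.995 and 20.92 + 3.555 = 24.475.
Outside the cutoffs: 12.53, 13.84, 14.54, 26.64.

4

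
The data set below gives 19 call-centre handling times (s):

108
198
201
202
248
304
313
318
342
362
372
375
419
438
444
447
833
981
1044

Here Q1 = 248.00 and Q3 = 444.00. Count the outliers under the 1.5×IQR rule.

3

IQR = 196.00; fences at 248.00 − 294.00 = -46.00 and 444.00 + 294.00 = 738.00.
Outside the cutoffs: 833, 981, 1044.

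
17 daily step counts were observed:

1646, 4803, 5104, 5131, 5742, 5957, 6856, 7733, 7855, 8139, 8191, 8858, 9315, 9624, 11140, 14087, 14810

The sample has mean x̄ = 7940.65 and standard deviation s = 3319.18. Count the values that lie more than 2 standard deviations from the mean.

Cutoffs: x̄ ± 2s = [1302.29, 14579.01].
Outside the cutoffs: 14810.

1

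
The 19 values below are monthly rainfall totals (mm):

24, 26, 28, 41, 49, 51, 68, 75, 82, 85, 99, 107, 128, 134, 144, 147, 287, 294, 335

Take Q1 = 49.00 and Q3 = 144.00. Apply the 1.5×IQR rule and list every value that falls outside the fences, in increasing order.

IQR = Q3 − Q1 = 144.00 − 49.00 = 95.00.
Lower fence = Q1 − 1.5·IQR = 49.00 − 142.50 = -93.50.
Upper fence = Q3 + 1.5·IQR = 144.00 + 142.50 = 286.50.
287 > 286.50 → outlier.
294 > 286.50 → outlier.
335 > 286.50 → outlier.
All remaining values lie within [-93.50, 286.50].

287, 294, 335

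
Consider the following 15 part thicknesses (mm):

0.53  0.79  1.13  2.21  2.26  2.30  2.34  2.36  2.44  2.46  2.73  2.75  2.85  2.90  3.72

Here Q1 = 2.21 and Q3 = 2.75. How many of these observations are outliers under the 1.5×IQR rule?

IQR = 0.54; fences at 2.21 − 0.81 = 1.40 and 2.75 + 0.81 = 3.56.
Outside the cutoffs: 0.53, 0.79, 1.13, 3.72.

4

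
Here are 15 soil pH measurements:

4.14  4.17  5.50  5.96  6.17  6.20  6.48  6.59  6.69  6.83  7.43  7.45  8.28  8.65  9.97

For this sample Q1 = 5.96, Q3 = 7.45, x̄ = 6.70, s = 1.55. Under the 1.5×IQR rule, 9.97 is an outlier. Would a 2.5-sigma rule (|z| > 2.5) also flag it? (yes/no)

z = (9.97 − 6.70) / 1.55 = 2.11.
|z| = 2.11 ≤ 2.5.

no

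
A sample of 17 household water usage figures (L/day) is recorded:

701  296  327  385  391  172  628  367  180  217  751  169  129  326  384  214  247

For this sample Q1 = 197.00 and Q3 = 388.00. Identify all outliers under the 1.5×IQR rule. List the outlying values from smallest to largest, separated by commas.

IQR = Q3 − Q1 = 388.00 − 197.00 = 191.00.
Lower fence = Q1 − 1.5·IQR = 197.00 − 286.50 = -89.50.
Upper fence = Q3 + 1.5·IQR = 388.00 + 286.50 = 674.50.
701 > 674.50 → outlier.
751 > 674.50 → outlier.
All remaining values lie within [-89.50, 674.50].

701, 751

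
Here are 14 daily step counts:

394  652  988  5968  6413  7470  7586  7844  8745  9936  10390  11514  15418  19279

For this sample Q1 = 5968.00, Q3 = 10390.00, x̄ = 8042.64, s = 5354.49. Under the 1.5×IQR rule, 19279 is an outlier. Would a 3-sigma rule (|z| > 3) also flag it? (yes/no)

no

z = (19279 − 8042.64) / 5354.49 = 2.10.
|z| = 2.10 ≤ 3.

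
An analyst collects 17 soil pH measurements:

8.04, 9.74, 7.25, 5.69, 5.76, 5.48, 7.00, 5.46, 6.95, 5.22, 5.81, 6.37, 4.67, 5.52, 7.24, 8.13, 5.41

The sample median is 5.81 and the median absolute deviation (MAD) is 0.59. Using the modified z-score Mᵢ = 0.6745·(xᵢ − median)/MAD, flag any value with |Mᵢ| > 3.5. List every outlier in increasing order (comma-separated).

|Mᵢ| > 3.5 ⇔ |xᵢ − 5.81| > 3.5·0.59/0.6745 = 3.06.
So outliers lie outside [2.75, 8.87].
9.74: M = 4.49 → outlier.

9.74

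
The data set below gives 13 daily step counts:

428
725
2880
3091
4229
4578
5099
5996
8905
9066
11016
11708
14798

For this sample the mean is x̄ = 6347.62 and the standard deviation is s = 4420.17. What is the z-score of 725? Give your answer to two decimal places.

-1.27

z = (725 − 6347.62) / 4420.17 = -1.27.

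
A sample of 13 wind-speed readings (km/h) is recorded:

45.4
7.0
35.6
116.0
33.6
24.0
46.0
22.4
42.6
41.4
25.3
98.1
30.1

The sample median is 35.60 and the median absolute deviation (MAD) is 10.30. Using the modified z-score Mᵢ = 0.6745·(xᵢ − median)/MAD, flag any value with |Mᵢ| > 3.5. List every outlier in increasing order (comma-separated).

98.1, 116.0

|Mᵢ| > 3.5 ⇔ |xᵢ − 35.60| > 3.5·10.30/0.6745 = 53.45.
So outliers lie outside [-17.85, 89.05].
98.1: M = 4.09 → outlier.
116.0: M = 5.27 → outlier.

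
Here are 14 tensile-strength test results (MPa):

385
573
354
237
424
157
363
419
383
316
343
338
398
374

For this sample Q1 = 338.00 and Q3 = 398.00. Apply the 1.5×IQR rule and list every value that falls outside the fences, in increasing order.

IQR = Q3 − Q1 = 398.00 − 338.00 = 60.00.
Lower fence = Q1 − 1.5·IQR = 338.00 − 90.00 = 248.00.
Upper fence = Q3 + 1.5·IQR = 398.00 + 90.00 = 488.00.
157 < 248.00 → outlier.
237 < 248.00 → outlier.
573 > 488.00 → outlier.
All remaining values lie within [248.00, 488.00].

157, 237, 573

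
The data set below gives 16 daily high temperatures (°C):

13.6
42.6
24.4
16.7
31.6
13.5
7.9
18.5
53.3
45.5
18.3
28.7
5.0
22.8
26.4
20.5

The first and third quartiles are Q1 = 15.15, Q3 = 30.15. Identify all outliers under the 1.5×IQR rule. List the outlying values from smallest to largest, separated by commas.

IQR = Q3 − Q1 = 30.15 − 15.15 = 15.00.
Lower fence = Q1 − 1.5·IQR = 15.15 − 22.50 = -7.35.
Upper fence = Q3 + 1.5·IQR = 30.15 + 22.50 = 52.65.
53.3 > 52.65 → outlier.
All remaining values lie within [-7.35, 52.65].

53.3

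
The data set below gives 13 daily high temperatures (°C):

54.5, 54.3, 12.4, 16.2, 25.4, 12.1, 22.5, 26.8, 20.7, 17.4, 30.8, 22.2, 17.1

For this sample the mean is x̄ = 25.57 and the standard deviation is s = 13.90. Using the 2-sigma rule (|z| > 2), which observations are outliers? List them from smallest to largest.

Cutoffs at x̄ ± 2s: 25.57 ± 2·13.90 = [-2.23, 53.37].
54.3: z = 2.07, |z| > 2 → outlier.
54.5: z = 2.08, |z| > 2 → outlier.
Every other value lies within [-2.23, 53.37].

54.3, 54.5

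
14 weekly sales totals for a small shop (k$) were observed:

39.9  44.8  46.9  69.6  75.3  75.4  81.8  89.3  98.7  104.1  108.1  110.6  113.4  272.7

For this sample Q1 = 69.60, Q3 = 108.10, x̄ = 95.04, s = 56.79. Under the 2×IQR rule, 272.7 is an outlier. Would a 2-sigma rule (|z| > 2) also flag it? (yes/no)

z = (272.7 − 95.04) / 56.79 = 3.13.
|z| = 3.13 > 2.

yes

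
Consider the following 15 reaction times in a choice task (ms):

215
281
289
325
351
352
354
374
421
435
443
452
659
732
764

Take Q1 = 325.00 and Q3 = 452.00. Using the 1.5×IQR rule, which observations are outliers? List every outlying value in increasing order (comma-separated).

659, 732, 764

IQR = Q3 − Q1 = 452.00 − 325.00 = 127.00.
Lower fence = Q1 − 1.5·IQR = 325.00 − 190.50 = 134.50.
Upper fence = Q3 + 1.5·IQR = 452.00 + 190.50 = 642.50.
659 > 642.50 → outlier.
732 > 642.50 → outlier.
764 > 642.50 → outlier.
All remaining values lie within [134.50, 642.50].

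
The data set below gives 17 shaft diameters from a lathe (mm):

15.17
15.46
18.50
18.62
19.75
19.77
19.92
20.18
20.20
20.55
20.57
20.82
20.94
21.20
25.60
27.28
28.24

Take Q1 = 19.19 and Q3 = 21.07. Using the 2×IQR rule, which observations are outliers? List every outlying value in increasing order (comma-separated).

IQR = Q3 − Q1 = 21.07 − 19.19 = 1.88.
Lower fence = Q1 − 2·IQR = 19.19 − 3.76 = 15.43.
Upper fence = Q3 + 2·IQR = 21.07 + 3.76 = 24.83.
15.17 < 15.43 → outlier.
25.60 > 24.83 → outlier.
27.28 > 24.83 → outlier.
28.24 > 24.83 → outlier.
All remaining values lie within [15.43, 24.83].

15.17, 25.60, 27.28, 28.24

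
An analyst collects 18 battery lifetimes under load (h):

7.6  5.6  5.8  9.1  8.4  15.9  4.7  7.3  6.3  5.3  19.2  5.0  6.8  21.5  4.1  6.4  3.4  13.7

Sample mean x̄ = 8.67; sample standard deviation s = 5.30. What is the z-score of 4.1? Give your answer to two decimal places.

z = (4.1 − 8.67) / 5.30 = -0.86.

-0.86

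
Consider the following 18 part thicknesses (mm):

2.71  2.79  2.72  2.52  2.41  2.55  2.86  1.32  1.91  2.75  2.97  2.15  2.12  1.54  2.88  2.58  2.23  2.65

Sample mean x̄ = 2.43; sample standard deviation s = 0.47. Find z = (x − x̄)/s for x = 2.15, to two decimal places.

z = (2.15 − 2.43) / 0.47 = -0.60.

-0.60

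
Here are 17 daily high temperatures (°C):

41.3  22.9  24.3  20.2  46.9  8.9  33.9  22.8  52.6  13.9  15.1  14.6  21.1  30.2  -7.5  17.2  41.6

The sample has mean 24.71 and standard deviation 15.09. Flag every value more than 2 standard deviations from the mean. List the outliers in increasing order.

Cutoffs at x̄ ± 2s: 24.71 ± 2·15.09 = [-5.47, 54.89].
-7.5: z = -2.13, |z| > 2 → outlier.
Every other value lies within [-5.47, 54.89].

-7.5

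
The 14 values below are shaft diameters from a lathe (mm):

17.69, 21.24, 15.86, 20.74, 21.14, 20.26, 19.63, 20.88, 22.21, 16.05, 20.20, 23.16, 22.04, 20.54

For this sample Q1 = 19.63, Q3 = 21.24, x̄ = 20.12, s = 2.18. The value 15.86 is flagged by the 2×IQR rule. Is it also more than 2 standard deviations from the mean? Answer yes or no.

z = (15.86 − 20.12) / 2.18 = -1.95.
|z| = 1.95 ≤ 2.

no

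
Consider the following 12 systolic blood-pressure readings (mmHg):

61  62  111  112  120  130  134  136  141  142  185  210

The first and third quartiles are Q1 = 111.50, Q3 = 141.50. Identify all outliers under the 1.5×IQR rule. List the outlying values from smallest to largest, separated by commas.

61, 62, 210

IQR = Q3 − Q1 = 141.50 − 111.50 = 30.00.
Lower fence = Q1 − 1.5·IQR = 111.50 − 45.00 = 66.50.
Upper fence = Q3 + 1.5·IQR = 141.50 + 45.00 = 186.50.
61 < 66.50 → outlier.
62 < 66.50 → outlier.
210 > 186.50 → outlier.
All remaining values lie within [66.50, 186.50].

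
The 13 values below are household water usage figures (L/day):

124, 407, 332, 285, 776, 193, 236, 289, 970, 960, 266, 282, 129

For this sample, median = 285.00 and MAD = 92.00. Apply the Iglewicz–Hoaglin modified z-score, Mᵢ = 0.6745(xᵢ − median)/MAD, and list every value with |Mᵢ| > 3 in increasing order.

776, 960, 970

|Mᵢ| > 3 ⇔ |xᵢ − 285.00| > 3·92.00/0.6745 = 409.19.
So outliers lie outside [-124.19, 694.19].
776: M = 3.60 → outlier.
960: M = 4.95 → outlier.
970: M = 5.02 → outlier.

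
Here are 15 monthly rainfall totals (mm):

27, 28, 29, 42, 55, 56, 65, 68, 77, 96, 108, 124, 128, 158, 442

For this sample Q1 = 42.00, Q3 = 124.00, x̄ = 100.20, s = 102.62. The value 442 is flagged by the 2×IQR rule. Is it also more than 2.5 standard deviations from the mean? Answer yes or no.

yes

z = (442 − 100.20) / 102.62 = 3.33.
|z| = 3.33 > 2.5.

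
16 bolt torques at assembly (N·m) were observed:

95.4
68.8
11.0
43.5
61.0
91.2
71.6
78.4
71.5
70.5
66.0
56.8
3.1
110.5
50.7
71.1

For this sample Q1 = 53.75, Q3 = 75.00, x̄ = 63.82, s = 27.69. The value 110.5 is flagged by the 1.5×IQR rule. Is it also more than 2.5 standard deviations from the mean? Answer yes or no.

no

z = (110.5 − 63.82) / 27.69 = 1.69.
|z| = 1.69 ≤ 2.5.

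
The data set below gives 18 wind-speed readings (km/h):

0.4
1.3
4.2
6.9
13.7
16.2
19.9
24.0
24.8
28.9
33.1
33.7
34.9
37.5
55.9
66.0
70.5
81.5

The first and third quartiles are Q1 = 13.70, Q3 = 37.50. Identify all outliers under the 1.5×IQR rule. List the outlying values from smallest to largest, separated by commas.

81.5

IQR = Q3 − Q1 = 37.50 − 13.70 = 23.80.
Lower fence = Q1 − 1.5·IQR = 13.70 − 35.70 = -22.00.
Upper fence = Q3 + 1.5·IQR = 37.50 + 35.70 = 73.20.
81.5 > 73.20 → outlier.
All remaining values lie within [-22.00, 73.20].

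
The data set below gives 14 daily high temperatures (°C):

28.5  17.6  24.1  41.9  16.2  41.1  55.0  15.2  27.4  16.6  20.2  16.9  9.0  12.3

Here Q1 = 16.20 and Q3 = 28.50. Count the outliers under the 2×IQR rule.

1

IQR = 12.30; fences at 16.20 − 24.60 = -8.40 and 28.50 + 24.60 = 53.10.
Outside the cutoffs: 55.0.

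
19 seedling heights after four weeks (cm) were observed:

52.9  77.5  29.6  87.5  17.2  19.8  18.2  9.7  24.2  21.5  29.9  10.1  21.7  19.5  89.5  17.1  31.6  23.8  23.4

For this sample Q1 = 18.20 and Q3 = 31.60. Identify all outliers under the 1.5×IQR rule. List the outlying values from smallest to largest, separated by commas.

52.9, 77.5, 87.5, 89.5

IQR = Q3 − Q1 = 31.60 − 18.20 = 13.40.
Lower fence = Q1 − 1.5·IQR = 18.20 − 20.10 = -1.90.
Upper fence = Q3 + 1.5·IQR = 31.60 + 20.10 = 51.70.
52.9 > 51.70 → outlier.
77.5 > 51.70 → outlier.
87.5 > 51.70 → outlier.
89.5 > 51.70 → outlier.
All remaining values lie within [-1.90, 51.70].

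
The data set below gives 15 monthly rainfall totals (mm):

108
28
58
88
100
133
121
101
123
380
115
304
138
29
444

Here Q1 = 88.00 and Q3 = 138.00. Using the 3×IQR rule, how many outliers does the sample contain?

3

IQR = 50.00; fences at 88.00 − 150.00 = -62.00 and 138.00 + 150.00 = 288.00.
Outside the cutoffs: 304, 380, 444.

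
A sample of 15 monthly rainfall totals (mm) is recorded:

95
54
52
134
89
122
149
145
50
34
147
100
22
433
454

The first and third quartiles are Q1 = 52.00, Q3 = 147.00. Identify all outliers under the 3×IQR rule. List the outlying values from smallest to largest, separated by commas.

433, 454

IQR = Q3 − Q1 = 147.00 − 52.00 = 95.00.
Lower fence = Q1 − 3·IQR = 52.00 − 285.00 = -233.00.
Upper fence = Q3 + 3·IQR = 147.00 + 285.00 = 432.00.
433 > 432.00 → outlier.
454 > 432.00 → outlier.
All remaining values lie within [-233.00, 432.00].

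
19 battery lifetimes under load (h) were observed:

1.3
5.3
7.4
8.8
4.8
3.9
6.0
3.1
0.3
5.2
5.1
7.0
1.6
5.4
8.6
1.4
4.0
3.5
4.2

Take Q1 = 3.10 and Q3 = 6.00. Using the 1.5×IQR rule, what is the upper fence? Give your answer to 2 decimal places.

10.35

IQR = Q3 − Q1 = 6.00 − 3.10 = 2.90.
Lower fence = Q1 − 1.5·IQR = 3.10 − 4.35 = -1.25.
Upper fence = Q3 + 1.5·IQR = 6.00 + 4.35 = 10.35.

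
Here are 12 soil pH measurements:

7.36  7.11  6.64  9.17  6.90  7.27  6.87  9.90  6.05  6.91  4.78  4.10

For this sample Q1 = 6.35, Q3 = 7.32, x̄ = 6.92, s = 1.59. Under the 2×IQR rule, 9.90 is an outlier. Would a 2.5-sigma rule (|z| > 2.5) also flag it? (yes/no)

z = (9.90 − 6.92) / 1.59 = 1.87.
|z| = 1.87 ≤ 2.5.

no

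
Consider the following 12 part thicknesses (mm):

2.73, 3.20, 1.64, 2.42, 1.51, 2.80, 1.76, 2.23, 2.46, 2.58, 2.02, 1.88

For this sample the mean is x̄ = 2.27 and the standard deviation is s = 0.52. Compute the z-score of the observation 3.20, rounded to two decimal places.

1.79

z = (3.20 − 2.27) / 0.52 = 1.79.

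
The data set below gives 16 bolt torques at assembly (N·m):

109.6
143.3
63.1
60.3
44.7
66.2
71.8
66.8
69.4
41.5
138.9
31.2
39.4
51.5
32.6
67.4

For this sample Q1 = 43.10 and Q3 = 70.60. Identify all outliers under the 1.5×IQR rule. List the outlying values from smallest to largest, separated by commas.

138.9, 143.3

IQR = Q3 − Q1 = 70.60 − 43.10 = 27.50.
Lower fence = Q1 − 1.5·IQR = 43.10 − 41.25 = 1.85.
Upper fence = Q3 + 1.5·IQR = 70.60 + 41.25 = 111.85.
138.9 > 111.85 → outlier.
143.3 > 111.85 → outlier.
All remaining values lie within [1.85, 111.85].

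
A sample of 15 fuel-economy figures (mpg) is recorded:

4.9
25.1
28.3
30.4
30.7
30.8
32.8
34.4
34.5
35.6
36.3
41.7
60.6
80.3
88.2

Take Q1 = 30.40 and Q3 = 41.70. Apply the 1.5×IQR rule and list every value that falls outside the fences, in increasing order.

IQR = Q3 − Q1 = 41.70 − 30.40 = 11.30.
Lower fence = Q1 − 1.5·IQR = 30.40 − 16.95 = 13.45.
Upper fence = Q3 + 1.5·IQR = 41.70 + 16.95 = 58.65.
4.9 < 13.45 → outlier.
60.6 > 58.65 → outlier.
80.3 > 58.65 → outlier.
88.2 > 58.65 → outlier.
All remaining values lie within [13.45, 58.65].

4.9, 60.6, 80.3, 88.2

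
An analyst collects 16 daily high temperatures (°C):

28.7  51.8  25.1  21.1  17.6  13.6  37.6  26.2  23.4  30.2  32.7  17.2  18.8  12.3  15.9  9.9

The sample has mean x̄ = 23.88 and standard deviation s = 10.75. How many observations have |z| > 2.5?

Cutoffs: x̄ ± 2.5s = [-2.995, 50.755].
Outside the cutoffs: 51.8.

1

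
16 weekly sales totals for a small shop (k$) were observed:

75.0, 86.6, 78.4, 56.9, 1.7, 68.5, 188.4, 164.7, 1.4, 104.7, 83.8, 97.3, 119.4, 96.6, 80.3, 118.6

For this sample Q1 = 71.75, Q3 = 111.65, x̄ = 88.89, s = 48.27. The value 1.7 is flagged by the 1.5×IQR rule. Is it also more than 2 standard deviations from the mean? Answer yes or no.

z = (1.7 − 88.89) / 48.27 = -1.81.
|z| = 1.81 ≤ 2.

no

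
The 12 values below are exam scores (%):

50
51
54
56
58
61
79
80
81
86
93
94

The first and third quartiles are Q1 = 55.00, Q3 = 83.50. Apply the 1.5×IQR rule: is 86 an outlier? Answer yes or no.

IQR = Q3 − Q1 = 83.50 − 55.00 = 28.50.
Lower fence = Q1 − 1.5·IQR = 55.00 − 42.75 = 12.25.
Upper fence = Q3 + 1.5·IQR = 83.50 + 42.75 = 126.25.
86 lies within [12.25, 126.25].

no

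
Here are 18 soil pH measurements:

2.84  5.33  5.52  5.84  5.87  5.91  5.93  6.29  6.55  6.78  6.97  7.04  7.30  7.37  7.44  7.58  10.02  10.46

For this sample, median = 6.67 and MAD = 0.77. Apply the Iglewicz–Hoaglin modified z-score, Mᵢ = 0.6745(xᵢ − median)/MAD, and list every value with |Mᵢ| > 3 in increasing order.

|Mᵢ| > 3 ⇔ |xᵢ − 6.67| > 3·0.77/0.6745 = 3.42.
So outliers lie outside [3.25, 10.09].
2.84: M = -3.35 → outlier.
10.46: M = 3.32 → outlier.

2.84, 10.46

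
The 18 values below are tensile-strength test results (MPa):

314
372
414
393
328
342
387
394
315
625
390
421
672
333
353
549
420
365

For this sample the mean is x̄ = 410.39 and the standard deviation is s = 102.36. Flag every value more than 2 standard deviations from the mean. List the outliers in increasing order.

625, 672

Cutoffs at x̄ ± 2s: 410.39 ± 2·102.36 = [205.67, 615.11].
625: z = 2.10, |z| > 2 → outlier.
672: z = 2.56, |z| > 2 → outlier.
Every other value lies within [205.67, 615.11].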